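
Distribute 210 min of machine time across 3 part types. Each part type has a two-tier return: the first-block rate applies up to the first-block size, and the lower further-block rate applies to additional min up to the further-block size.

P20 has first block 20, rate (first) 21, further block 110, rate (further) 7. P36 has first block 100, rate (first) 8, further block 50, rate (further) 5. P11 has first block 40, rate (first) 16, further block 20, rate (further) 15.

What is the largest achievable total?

2370

Order all 6 blocks by rate: P20/T1 21 > P11/T1 16 > P11/T2 15 > P36/T1 8 > P20/T2 7 > P36/T2 5.
Fill P20 T1 block (20 at 21) → 190 left.
P11/T1 (16): +40 → 150 left.
P11 T2 at 15: fill all 20 → 130 left.
P36/T1 (8): +100 → 30 left.
P20/T2: +30 of 110 at 7; pool empty.
Total = 21×20 + 16×40 + 15×20 + 8×100 + 7×30 = 2370.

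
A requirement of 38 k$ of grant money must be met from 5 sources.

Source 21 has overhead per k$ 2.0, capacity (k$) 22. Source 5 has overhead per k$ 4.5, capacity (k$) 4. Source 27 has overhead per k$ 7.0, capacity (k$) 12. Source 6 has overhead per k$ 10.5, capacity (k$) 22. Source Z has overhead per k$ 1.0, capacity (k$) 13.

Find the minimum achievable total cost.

70.5

Fill from the cheapest source first.
Take 13 from Source Z at 1.0 — need 25 more.
Source 21 (2.0): use full 22 — 3 k$ to go.
Source 5 at 4.5: take 3 of its 4 — requirement met.
Source 27, Source 6: unused.
Cost = 13×1.0 + 22×2.0 + 3×4.5 = 70.5.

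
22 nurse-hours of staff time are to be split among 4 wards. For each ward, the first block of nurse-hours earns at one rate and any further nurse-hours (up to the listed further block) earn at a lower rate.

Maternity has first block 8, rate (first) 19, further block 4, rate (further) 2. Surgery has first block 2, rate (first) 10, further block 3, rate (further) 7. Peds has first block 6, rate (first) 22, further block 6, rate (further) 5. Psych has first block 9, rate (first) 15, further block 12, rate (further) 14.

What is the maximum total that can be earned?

Rank every tier by rate: Peds/tier1 22 > Maternity/tier1 19 > Psych/tier1 15 > Psych/tier2 14 > Surgery/tier1 10 > Surgery/tier2 7 > Peds/tier2 5 > Maternity/tier2 2.
Peds/tier1 (22): +6 → 16 left.
Maternity/tier1 (19): +8 → 8 left.
Psych tier1 at 15: only 8 left, fill 8.
Total = 22×6 + 19×8 + 15×8 = 404.

404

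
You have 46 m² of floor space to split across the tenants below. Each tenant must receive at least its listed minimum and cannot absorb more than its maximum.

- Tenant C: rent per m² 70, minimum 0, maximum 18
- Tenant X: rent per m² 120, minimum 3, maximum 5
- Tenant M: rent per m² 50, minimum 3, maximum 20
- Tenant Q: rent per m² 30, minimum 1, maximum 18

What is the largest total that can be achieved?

Meeting every minimum uses 0+3+3+1 = 7 m², leaving 39.
Order the tenants by rent per m²: Tenant X 120 > Tenant C 70 > Tenant M 50 > Tenant Q 30.
Tenant X takes 2 more to reach its cap of 5 ; 37 left.
Tenant C takes 18 more to reach its cap of 18 ; 19 left.
Tenant M: +17 to 20 (cap) ; 2 left.
Tenant Q: +2 (room for 17) → 3. Pool exhausted.
Total = 70×18 + 120×5 + 50×20 + 30×3 = 2950.

2950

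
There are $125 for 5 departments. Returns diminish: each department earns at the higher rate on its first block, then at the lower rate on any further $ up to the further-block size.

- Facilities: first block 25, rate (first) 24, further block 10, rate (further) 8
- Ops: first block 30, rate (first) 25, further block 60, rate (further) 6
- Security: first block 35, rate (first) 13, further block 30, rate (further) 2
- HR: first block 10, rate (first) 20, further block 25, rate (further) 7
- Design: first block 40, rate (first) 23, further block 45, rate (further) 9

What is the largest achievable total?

Order all 10 blocks by rate: Ops/tier1 25 > Facilities/tier1 24 > Design/tier1 23 > HR/tier1 20 > Security/tier1 13 > Design/tier2 9 > Facilities/tier2 8 > HR/tier2 7 > Ops/tier2 6 > Security/tier2 2.
Ops/tier1 (25): +30 — 95 left.
Facilities/tier1 (24): +25 — 70 left.
Design tier1 at 23: fill all 40 — 30 left.
Fill HR tier1 block (10 at 20) — 20 left.
20 remain; put them into Security tier1 at 13.
Total = 25×30 + 24×25 + 23×40 + 20×10 + 13×20 = 2730.

2730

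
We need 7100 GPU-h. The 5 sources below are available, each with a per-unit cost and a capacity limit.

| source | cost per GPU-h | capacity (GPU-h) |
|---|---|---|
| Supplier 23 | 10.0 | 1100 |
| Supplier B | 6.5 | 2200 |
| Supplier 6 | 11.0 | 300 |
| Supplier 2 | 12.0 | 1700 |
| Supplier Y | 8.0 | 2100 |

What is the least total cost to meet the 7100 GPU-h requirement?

Use sources in increasing cost order.
Supplier B at 6.5: take all 2200 GPU-h → 4900 still needed.
Supplier Y (8.0): use full 2100 → 2800 GPU-h to go.
Take 1100 from Supplier 23 at 10.0 → need 1700 more.
Supplier 6 at 11.0: take all 300 GPU-h → 1400 still needed.
Take 1400 from Supplier 2 at 12.0 to finish.
Cost = 2200×6.5 + 2100×8.0 + 1100×10.0 + 300×11.0 + 1400×12.0 = 62200.

62200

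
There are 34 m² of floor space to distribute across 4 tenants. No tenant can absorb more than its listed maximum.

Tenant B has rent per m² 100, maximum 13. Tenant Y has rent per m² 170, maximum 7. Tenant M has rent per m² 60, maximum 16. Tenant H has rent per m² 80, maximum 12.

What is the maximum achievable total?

3570

Rank by rent per m²: Tenant Y 170 > Tenant B 100 > Tenant H 80 > Tenant M 60.
Tenant Y: +7 to 7 (cap) → 27 left.
Give Tenant B 13 to hit its cap of 13 → 14 left.
Give Tenant H 12 to hit its cap of 12 → 2 left.
Only 2 left; Tenant M takes them to reach 2.
Total = 100×13 + 170×7 + 60×2 + 80×12 = 3570.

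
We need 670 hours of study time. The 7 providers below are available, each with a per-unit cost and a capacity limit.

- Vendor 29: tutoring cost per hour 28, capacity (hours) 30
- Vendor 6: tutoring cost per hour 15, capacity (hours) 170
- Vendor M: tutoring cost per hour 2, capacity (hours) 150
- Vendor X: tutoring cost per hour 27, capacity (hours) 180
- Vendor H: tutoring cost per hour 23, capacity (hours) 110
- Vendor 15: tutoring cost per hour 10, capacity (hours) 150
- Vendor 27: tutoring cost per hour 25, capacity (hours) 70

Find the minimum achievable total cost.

Use providers in increasing cost order.
Take 150 from Vendor M at 2 — need 520 more.
Take 150 from Vendor 15 at 10 — need 370 more.
Take 170 from Vendor 6 at 15 — need 200 more.
Vendor H at 23: take all 110 hours — 90 still needed.
Take 70 from Vendor 27 at 25 — need 20 more.
Vendor X at 27: take 20 of its 180 — requirement met.
Vendor 29: unused.
Cost = 150×2 + 150×10 + 170×15 + 110×23 + 70×25 + 20×27 = 9170.

9170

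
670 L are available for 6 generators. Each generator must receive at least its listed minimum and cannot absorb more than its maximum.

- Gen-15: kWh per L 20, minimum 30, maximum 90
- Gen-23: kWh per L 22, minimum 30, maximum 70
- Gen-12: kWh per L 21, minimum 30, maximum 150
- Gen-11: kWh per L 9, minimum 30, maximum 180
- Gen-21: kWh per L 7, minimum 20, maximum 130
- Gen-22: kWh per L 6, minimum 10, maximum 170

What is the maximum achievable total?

Meeting every minimum uses 30+30+30+30+20+10 = 150 L, leaving 520.
Rank by kWh per L: Gen-23 22 > Gen-12 21 > Gen-15 20 > Gen-11 9 > Gen-21 7 > Gen-22 6.
Give Gen-23 40 more to hit its cap of 70 ; 480 left.
Gen-12: +120 to 150 (cap) ; 360 left.
Gen-15: +60 to 90 (cap) ; 300 left.
Gen-11 takes 150 more to reach its cap of 180 ; 150 left.
Gen-21 takes 110 more to reach its cap of 130 ; 40 left.
Only 40 left; Gen-22 takes them to reach 50.
Total = 20×90 + 22×70 + 21×150 + 9×180 + 7×130 + 6×50 = 9320.

9320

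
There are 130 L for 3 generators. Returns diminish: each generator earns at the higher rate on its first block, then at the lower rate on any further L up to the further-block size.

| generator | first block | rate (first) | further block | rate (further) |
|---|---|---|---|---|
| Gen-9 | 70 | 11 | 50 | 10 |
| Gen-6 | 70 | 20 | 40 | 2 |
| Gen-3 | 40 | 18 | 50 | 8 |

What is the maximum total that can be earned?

2340

Order all 6 blocks by rate: Gen-6/first 20 > Gen-3/first 18 > Gen-9/first 11 > Gen-9/second 10 > Gen-3/second 8 > Gen-6/second 2.
Fill Gen-6 first block (70 at 20) → 60 left.
Fill Gen-3 first block (40 at 18) → 20 left.
Gen-9/first: +20 of 70 at 11; pool empty.
Total = 20×70 + 18×40 + 11×20 = 2340.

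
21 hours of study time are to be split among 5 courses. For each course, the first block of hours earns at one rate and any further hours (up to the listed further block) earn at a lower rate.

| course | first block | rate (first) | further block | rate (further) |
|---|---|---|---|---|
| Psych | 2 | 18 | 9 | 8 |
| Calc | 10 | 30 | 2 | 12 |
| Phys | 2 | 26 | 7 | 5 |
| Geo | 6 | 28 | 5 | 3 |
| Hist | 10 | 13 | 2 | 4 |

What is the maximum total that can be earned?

Order all 10 blocks by rate: Calc/first 30 > Geo/first 28 > Phys/first 26 > Psych/first 18 > Hist/first 13 > Calc/second 12 > Psych/second 8 > Phys/second 5 > Hist/second 4 > Geo/second 3.
Calc/first (30): +10 → 11 left.
Geo first at 28: fill all 6 → 5 left.
Phys/first (26): +2 → 3 left.
Psych/first (18): +2 → 1 left.
1 remain; put them into Hist first at 13.
Total = 30×10 + 28×6 + 26×2 + 18×2 + 13×1 = 569.

569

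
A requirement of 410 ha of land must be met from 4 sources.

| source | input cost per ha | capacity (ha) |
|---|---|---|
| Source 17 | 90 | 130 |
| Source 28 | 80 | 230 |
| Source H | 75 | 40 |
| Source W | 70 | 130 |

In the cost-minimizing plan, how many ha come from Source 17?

10

Cheapest first:
Take 130 from Source W at 70 — need 280 more.
Take 40 from Source H at 75 — need 240 more.
Source 28 at 80: take all 230 ha — 10 still needed.
Source 17 (90): take the remaining 10 — done.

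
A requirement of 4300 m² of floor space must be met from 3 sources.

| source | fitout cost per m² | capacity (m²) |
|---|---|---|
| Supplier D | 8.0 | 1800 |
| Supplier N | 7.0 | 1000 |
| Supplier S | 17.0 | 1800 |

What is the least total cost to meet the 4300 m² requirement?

46900

Fill from the cheapest source first.
Take 1000 from Supplier N at 7.0 ; need 3300 more.
Take 1800 from Supplier D at 8.0 ; need 1500 more.
Supplier S at 17.0: take 1500 of its 1800 ; requirement met.
Cost = 1000×7.0 + 1800×8.0 + 1500×17.0 = 46900.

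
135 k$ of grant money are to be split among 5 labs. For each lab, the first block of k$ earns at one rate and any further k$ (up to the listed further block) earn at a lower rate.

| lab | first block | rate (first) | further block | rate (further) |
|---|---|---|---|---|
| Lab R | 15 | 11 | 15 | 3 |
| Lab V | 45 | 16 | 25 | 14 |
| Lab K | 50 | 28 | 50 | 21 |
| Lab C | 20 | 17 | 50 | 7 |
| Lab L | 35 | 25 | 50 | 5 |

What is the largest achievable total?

Treat each block as its own option and order by rate: Lab K/T1 28 > Lab L/T1 25 > Lab K/T2 21 > Lab C/T1 17 > Lab V/T1 16 > Lab V/T2 14 > Lab R/T1 11 > Lab C/T2 7 > Lab L/T2 5 > Lab R/T2 3.
Fill Lab K T1 block (50 at 28) — 85 left.
Fill Lab L T1 block (35 at 25) — 50 left.
Lab K/T2 (21): +50 — 0 left.
Total = 28×50 + 25×35 + 21×50 = 3325.

3325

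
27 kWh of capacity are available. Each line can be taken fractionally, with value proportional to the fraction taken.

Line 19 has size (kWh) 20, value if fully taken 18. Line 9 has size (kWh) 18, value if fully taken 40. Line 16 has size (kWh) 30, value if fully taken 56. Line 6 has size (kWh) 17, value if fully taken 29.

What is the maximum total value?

56.8

Rank by value-to-size ratio: Line 9 40/18≈2.22, Line 16 56/30≈1.87, Line 6 29/17≈1.71, Line 19 18/20≈0.9.
Line 9: take in full, 18 kWh for value 40 → 9 left.
Fill the last 9 kWh with part of Line 16: 9/30 of it earns 16.8.
Total value = 56.8.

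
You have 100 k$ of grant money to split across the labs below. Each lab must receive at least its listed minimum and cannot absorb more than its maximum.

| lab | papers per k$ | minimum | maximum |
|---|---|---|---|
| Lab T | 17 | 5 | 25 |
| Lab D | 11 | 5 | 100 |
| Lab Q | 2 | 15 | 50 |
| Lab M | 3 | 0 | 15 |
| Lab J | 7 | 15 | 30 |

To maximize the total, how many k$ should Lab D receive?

45

Meeting every minimum uses 5+5+15+0+15 = 40 k$, leaving 60.
Highest papers per k$ first: Lab T 17 > Lab D 11 > Lab J 7 > Lab M 3 > Lab Q 2.
Lab T takes 20 more to reach its cap of 25 → 40 left.
Lab D has room for 95 more but only 40 remain, so it gets 45.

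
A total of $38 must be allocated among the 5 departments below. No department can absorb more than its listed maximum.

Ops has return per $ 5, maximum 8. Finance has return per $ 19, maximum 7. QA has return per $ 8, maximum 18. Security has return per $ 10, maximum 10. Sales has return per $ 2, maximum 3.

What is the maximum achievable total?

Order the departments by return per $: Finance 19 > Security 10 > QA 8 > Ops 5 > Sales 2.
Finance takes 7 to reach its cap of 7 ; 31 left.
Give Security 10 to hit its cap of 10 ; 21 left.
Give QA 18 to hit its cap of 18 ; 3 left.
Only 3 left; Ops takes them to reach 3.
Total = 5×3 + 19×7 + 8×18 + 10×10 = 392.

392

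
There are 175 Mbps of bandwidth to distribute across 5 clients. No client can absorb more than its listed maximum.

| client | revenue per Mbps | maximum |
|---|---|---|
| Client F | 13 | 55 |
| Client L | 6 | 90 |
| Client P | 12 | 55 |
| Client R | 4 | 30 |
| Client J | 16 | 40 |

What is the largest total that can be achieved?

2165

Rank by revenue per Mbps: Client J 16 > Client F 13 > Client P 12 > Client L 6 > Client R 4.
Give Client J 40 to hit its cap of 40 — 135 left.
Client F: +55 to 55 (cap) — 80 left.
Client P: +55 to 55 (cap) — 25 left.
Client L has room for 90 but only 25 remain, so it gets 25.
Total = 13×55 + 6×25 + 12×55 + 16×40 = 2165.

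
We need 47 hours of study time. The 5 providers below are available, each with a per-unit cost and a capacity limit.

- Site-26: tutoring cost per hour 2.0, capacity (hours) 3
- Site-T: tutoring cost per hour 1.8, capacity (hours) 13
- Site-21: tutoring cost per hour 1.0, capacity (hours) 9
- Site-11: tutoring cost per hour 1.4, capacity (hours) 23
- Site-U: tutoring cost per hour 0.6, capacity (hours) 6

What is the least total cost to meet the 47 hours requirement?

61

Use providers in increasing cost order.
Site-U (0.6): use full 6 → 41 hours to go.
Site-21 at 1.0: take all 9 hours → 32 still needed.
Site-11 (1.4): use full 23 → 9 hours to go.
Take 9 from Site-T at 1.8 to finish.
Site-26: unused.
Cost = 6×0.6 + 9×1.0 + 23×1.4 + 9×1.8 = 61.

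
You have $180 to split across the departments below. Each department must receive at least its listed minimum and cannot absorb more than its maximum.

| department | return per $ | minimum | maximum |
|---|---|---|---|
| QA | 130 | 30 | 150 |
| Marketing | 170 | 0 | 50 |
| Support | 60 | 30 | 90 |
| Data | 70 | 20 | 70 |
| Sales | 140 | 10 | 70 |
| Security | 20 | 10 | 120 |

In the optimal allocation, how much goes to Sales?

Meeting every minimum uses 30+0+30+20+10+10 = 100 $, leaving 80.
Order the departments by return per $: Marketing 170 > Sales 140 > QA 130 > Data 70 > Support 60 > Security 20.
Marketing takes 50 more to reach its cap of 50 ; 30 left.
Only 30 left; Sales takes them to reach 40.

40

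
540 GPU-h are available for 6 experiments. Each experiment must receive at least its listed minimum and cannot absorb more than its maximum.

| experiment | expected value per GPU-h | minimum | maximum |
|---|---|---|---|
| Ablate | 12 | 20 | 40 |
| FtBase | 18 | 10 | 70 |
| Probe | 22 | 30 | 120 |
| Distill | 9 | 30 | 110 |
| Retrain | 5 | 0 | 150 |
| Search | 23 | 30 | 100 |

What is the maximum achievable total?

8170

Meeting every minimum uses 20+10+30+30+0+30 = 120 GPU-h, leaving 420.
Order the experiments by expected value per GPU-h: Search 23 > Probe 22 > FtBase 18 > Ablate 12 > Distill 9 > Retrain 5.
Search: +70 to 100 (cap) — 350 left.
Probe: +90 to 120 (cap) — 260 left.
FtBase takes 60 more to reach its cap of 70 — 200 left.
Ablate takes 20 more to reach its cap of 40 — 180 left.
Distill takes 80 more to reach its cap of 110 — 100 left.
Retrain has room for 150 more but only 100 remain, so it gets 100.
Total = 12×40 + 18×70 + 22×120 + 9×110 + 5×100 + 23×100 = 8170.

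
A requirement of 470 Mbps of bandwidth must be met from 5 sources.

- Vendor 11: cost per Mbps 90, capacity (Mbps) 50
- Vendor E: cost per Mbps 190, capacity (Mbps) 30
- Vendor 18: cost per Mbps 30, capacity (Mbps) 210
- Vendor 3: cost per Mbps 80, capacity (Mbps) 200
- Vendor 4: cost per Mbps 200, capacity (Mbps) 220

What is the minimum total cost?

Cheapest first:
Take 210 from Vendor 18 at 30 ; need 260 more.
Vendor 3 (80): use full 200 ; 60 Mbps to go.
Vendor 11 (90): use full 50 ; 10 Mbps to go.
Take 10 from Vendor E at 190 to finish.
Vendor 4: unused.
Cost = 210×30 + 200×80 + 50×90 + 10×190 = 28700.

28700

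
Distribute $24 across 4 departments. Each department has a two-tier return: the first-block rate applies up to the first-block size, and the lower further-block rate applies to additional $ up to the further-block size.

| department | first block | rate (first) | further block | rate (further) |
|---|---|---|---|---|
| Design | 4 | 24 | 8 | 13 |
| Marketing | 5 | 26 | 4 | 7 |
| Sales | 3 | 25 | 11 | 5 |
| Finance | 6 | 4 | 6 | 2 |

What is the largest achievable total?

Order all 8 blocks by rate: Marketing/T1 26 > Sales/T1 25 > Design/T1 24 > Design/T2 13 > Marketing/T2 7 > Sales/T2 5 > Finance/T1 4 > Finance/T2 2.
Marketing/T1 (26): +5 → 19 left.
Fill Sales T1 block (3 at 25) → 16 left.
Design/T1 (24): +4 → 12 left.
Fill Design T2 block (8 at 13) → 4 left.
Fill Marketing T2 block (4 at 7) → 0 left.
Total = 26×5 + 25×3 + 24×4 + 13×8 + 7×4 = 433.

433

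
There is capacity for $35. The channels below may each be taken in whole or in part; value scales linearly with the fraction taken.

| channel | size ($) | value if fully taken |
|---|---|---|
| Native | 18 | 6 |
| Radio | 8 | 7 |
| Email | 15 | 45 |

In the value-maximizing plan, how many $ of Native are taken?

Sort by value density: Email 45/15≈3, Radio 7/8≈0.875, Native 6/18≈0.333.
Email: take in full, 15 $ for value 45 — 20 left.
Take all of Radio (8 $, value 7) — 12 $ left.
Fill the last 12 $ with part of Native: 12/18 of it earns 4.

12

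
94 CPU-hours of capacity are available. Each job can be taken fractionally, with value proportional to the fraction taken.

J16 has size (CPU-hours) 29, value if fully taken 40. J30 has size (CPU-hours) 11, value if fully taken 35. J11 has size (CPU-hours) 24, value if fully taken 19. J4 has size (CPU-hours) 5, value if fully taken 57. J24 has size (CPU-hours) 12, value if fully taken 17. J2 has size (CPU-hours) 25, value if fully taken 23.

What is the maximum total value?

181.5

Best value per unit of size first: J4 57/5≈11.4, J30 35/11≈3.18, J24 17/12≈1.42, J16 40/29≈1.38, J2 23/25≈0.92, J11 19/24≈0.792.
J4: take in full, 5 CPU-hours for value 57 — 89 left.
Take all of J30 (11 CPU-hours, value 35) — 78 CPU-hours left.
All 12 CPU-hours of J24 fit (value 17) — 66 remain.
Take all of J16 (29 CPU-hours, value 40) — 37 CPU-hours left.
Take all of J2 (25 CPU-hours, value 23) — 12 CPU-hours left.
12 CPU-hours left: a 12/24 share of J11 gives 19×12/24 = 9.5.
Total value = 181.5.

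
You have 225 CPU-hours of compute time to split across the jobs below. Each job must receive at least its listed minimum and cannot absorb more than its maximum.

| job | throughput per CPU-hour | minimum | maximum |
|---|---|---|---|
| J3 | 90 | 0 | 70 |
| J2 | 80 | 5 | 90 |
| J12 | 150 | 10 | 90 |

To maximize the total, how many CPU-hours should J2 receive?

Meeting every minimum uses 0+5+10 = 15 CPU-hours, leaving 210.
Rank by throughput per CPU-hour: J12 150 > J3 90 > J2 80.
J12 takes 80 more to reach its cap of 90 → 130 left.
J3 takes 70 more to reach its cap of 70 → 60 left.
J2: +60 (room for 85) → 65. Pool exhausted.

65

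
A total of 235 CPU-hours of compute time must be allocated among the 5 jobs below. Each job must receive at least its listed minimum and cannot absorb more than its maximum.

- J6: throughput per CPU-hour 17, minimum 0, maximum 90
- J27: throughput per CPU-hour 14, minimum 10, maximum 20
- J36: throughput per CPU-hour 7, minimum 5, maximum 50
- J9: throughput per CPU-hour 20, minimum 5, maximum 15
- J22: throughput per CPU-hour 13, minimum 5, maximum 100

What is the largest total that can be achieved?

Meeting every minimum uses 0+10+5+5+5 = 25 CPU-hours, leaving 210.
Rank by throughput per CPU-hour: J9 20 > J6 17 > J27 14 > J22 13 > J36 7.
J9 takes 10 more to reach its cap of 15 — 200 left.
Give J6 90 more to hit its cap of 90 — 110 left.
Give J27 10 more to hit its cap of 20 — 100 left.
Give J22 95 more to hit its cap of 100 — 5 left.
J36: +5 (room for 45) → 10. Pool exhausted.
Total = 17×90 + 14×20 + 7×10 + 20×15 + 13×100 = 3480.

3480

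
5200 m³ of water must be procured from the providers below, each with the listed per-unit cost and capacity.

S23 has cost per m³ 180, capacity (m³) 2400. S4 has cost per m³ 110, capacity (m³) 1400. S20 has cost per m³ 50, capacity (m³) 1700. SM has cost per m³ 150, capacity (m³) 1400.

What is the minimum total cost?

Cheapest first:
Take 1700 from S20 at 50 ; need 3500 more.
S4 at 110: take all 1400 m³ ; 2100 still needed.
Take 1400 from SM at 150 ; need 700 more.
Take 700 from S23 at 180 to finish.
Cost = 1700×50 + 1400×110 + 1400×150 + 700×180 = 575000.

575000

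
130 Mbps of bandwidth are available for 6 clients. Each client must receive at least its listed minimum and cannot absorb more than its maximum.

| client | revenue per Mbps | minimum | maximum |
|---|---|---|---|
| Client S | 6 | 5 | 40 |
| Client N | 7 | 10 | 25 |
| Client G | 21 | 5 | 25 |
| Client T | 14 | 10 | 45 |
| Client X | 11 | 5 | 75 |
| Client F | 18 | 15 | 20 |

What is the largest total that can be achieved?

1890

Meeting every minimum uses 5+10+5+10+5+15 = 50 Mbps, leaving 80.
Order the clients by revenue per Mbps: Client G 21 > Client F 18 > Client T 14 > Client X 11 > Client N 7 > Client S 6.
Give Client G 20 more to hit its cap of 25 ; 60 left.
Client F takes 5 more to reach its cap of 20 ; 55 left.
Give Client T 35 more to hit its cap of 45 ; 20 left.
Client X has room for 70 more but only 20 remain, so it gets 25.
Total = 6×5 + 7×10 + 21×25 + 14×45 + 11×25 + 18×20 = 1890.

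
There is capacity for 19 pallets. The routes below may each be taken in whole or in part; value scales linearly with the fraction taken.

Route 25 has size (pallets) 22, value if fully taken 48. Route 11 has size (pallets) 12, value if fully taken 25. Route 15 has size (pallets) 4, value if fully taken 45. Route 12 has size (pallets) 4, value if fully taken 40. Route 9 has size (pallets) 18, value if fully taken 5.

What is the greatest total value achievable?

109

Rank by value-to-size ratio: Route 15 45/4≈11.2, Route 12 40/4≈10, Route 25 48/22≈2.18, Route 11 25/12≈2.08, Route 9 5/18≈0.278.
Take all of Route 15 (4 pallets, value 45) ; 15 pallets left.
Route 12: take in full, 4 pallets for value 40 ; 11 left.
11 pallets left: a 11/22 share of Route 25 gives 48×11/22 = 24.
Total value = 109.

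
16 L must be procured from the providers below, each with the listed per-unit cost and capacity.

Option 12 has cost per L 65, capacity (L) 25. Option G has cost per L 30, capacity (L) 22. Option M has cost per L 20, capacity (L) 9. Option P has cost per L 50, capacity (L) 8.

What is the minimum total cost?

390

Fill from the cheapest provider first.
Option M at 20: take all 9 L — 7 still needed.
Take 7 from Option G at 30 to finish.
Option P, Option 12: unused.
Cost = 9×20 + 7×30 = 390.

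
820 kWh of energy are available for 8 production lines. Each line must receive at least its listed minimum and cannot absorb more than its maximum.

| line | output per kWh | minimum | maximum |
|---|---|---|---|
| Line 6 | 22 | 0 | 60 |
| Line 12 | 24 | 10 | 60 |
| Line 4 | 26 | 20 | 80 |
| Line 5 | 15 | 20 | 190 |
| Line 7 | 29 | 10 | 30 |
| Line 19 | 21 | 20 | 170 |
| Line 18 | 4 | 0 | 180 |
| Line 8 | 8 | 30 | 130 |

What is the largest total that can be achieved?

Meeting every minimum uses 0+10+20+20+10+20+0+30 = 110 kWh, leaving 710.
Highest output per kWh first: Line 7 29 > Line 4 26 > Line 12 24 > Line 6 22 > Line 19 21 > Line 5 15 > Line 8 8 > Line 18 4.
Give Line 7 20 more to hit its cap of 30 → 690 left.
Give Line 4 60 more to hit its cap of 80 → 630 left.
Give Line 12 50 more to hit its cap of 60 → 580 left.
Give Line 6 60 more to hit its cap of 60 → 520 left.
Line 19: +150 to 170 (cap) → 370 left.
Line 5 takes 170 more to reach its cap of 190 → 200 left.
Give Line 8 100 more to hit its cap of 130 → 100 left.
Only 100 left; Line 18 takes them to reach 100.
Total = 22×60 + 24×60 + 26×80 + 15×190 + 29×30 + 21×170 + 4×100 + 8×130 = 13570.

13570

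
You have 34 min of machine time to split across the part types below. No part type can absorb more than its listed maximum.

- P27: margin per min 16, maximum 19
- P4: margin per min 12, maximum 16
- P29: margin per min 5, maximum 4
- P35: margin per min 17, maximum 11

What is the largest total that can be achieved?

539

Order the part types by margin per min: P35 17 > P27 16 > P4 12 > P29 5.
Give P35 11 to hit its cap of 11 → 23 left.
P27: +19 to 19 (cap) → 4 left.
Only 4 left; P4 takes them to reach 4.
Total = 16×19 + 12×4 + 17×11 = 539.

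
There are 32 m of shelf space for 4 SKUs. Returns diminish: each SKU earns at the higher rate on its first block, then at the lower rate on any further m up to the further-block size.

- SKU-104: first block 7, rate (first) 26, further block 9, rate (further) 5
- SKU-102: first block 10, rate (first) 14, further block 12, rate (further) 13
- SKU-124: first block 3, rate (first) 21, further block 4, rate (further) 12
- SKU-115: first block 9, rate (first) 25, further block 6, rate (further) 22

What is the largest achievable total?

700

Rank every tier by rate: SKU-104/first 26 > SKU-115/first 25 > SKU-115/second 22 > SKU-124/first 21 > SKU-102/first 14 > SKU-102/second 13 > SKU-124/second 12 > SKU-104/second 5.
SKU-104 first at 26: fill all 7 → 25 left.
SKU-115/first (25): +9 → 16 left.
SKU-115/second (22): +6 → 10 left.
SKU-124/first (21): +3 → 7 left.
SKU-102/first: +7 of 10 at 14; pool empty.
Total = 26×7 + 25×9 + 22×6 + 21×3 + 14×7 = 700.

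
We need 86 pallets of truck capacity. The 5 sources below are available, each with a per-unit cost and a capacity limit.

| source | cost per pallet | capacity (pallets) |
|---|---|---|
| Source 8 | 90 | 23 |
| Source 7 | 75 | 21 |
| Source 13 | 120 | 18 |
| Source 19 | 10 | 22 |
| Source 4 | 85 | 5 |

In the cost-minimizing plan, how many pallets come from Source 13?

Cheapest first:
Source 19 at 10: take all 22 pallets — 64 still needed.
Take 21 from Source 7 at 75 — need 43 more.
Source 4 at 85: take all 5 pallets — 38 still needed.
Source 8 at 90: take all 23 pallets — 15 still needed.
Source 13 (120): take the remaining 15 — done.

15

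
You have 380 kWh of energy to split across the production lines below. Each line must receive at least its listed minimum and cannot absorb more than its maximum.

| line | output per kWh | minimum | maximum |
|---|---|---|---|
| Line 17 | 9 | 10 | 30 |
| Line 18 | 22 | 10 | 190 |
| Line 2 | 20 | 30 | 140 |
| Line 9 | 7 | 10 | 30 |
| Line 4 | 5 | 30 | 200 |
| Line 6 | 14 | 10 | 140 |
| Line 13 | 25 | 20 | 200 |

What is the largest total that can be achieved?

Meeting every minimum uses 10+10+30+10+30+10+20 = 120 kWh, leaving 260.
Highest output per kWh first: Line 13 25 > Line 18 22 > Line 2 20 > Line 6 14 > Line 17 9 > Line 9 7 > Line 4 5.
Give Line 13 180 more to hit its cap of 200 — 80 left.
Only 80 left; Line 18 takes them to reach 90.
Total = 9×10 + 22×90 + 20×30 + 7×10 + 5×30 + 14×10 + 25×200 = 8030.

8030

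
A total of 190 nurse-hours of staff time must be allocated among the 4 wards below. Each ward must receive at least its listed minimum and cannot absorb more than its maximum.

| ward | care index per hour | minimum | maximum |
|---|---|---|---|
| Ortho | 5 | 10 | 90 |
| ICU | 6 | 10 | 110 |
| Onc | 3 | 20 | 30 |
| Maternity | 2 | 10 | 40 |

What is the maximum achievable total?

Meeting every minimum uses 10+10+20+10 = 50 nurse-hours, leaving 140.
Rank by care index per hour: ICU 6 > Ortho 5 > Onc 3 > Maternity 2.
ICU takes 100 more to reach its cap of 110 — 40 left.
Ortho has room for 80 more but only 40 remain, so it gets 50.
Total = 5×50 + 6×110 + 3×20 + 2×10 = 990.

990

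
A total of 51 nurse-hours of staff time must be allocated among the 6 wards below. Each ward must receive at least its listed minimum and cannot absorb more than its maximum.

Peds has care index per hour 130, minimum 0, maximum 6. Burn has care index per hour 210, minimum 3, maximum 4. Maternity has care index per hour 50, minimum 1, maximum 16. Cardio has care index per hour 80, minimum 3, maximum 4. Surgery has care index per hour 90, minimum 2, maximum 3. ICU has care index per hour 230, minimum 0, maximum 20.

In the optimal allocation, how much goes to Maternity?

14

Meeting every minimum uses 0+3+1+3+2+0 = 9 nurse-hours, leaving 42.
Order the wards by care index per hour: ICU 230 > Burn 210 > Peds 130 > Surgery 90 > Cardio 80 > Maternity 50.
ICU: +20 to 20 (cap) — 22 left.
Burn: +1 to 4 (cap) — 21 left.
Peds takes 6 more to reach its cap of 6 — 15 left.
Give Surgery 1 more to hit its cap of 3 — 14 left.
Cardio: +1 to 4 (cap) — 13 left.
Maternity: +13 (room for 15) → 14. Pool exhausted.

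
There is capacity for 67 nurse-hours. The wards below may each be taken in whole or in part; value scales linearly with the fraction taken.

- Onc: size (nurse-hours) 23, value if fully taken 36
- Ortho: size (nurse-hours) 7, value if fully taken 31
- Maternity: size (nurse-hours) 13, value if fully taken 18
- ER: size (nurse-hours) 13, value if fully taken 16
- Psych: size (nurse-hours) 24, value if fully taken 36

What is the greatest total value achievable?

121

Best value per unit of size first: Ortho 31/7≈4.43, Onc 36/23≈1.57, Psych 36/24≈1.5, Maternity 18/13≈1.38, ER 16/13≈1.23.
Ortho: take in full, 7 nurse-hours for value 31 ; 60 left.
Take all of Onc (23 nurse-hours, value 36) ; 37 nurse-hours left.
Take all of Psych (24 nurse-hours, value 36) ; 13 nurse-hours left.
Maternity: take in full, 13 nurse-hours for value 18 ; 0 left.
Total value = 121.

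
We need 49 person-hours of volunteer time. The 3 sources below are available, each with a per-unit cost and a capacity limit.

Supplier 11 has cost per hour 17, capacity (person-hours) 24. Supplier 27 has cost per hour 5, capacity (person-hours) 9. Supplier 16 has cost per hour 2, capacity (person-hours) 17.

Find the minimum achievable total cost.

Use sources in increasing cost order.
Take 17 from Supplier 16 at 2 → need 32 more.
Take 9 from Supplier 27 at 5 → need 23 more.
Take 23 from Supplier 11 at 17 to finish.
Cost = 17×2 + 9×5 + 23×17 = 470.

470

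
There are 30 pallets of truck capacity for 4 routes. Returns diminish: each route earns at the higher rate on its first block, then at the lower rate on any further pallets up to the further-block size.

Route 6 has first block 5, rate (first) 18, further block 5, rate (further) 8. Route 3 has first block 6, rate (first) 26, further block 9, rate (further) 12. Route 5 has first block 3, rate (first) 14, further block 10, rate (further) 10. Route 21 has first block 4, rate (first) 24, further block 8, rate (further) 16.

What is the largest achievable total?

Rank every tier by rate: Route 3/T1 26 > Route 21/T1 24 > Route 6/T1 18 > Route 21/T2 16 > Route 5/T1 14 > Route 3/T2 12 > Route 5/T2 10 > Route 6/T2 8.
Fill Route 3 T1 block (6 at 26) ; 24 left.
Fill Route 21 T1 block (4 at 24) ; 20 left.
Fill Route 6 T1 block (5 at 18) ; 15 left.
Route 21 T2 at 16: fill all 8 ; 7 left.
Fill Route 5 T1 block (3 at 14) ; 4 left.
Route 3/T2: +4 of 9 at 12; pool empty.
Total = 26×6 + 24×4 + 18×5 + 16×8 + 14×3 + 12×4 = 560.

560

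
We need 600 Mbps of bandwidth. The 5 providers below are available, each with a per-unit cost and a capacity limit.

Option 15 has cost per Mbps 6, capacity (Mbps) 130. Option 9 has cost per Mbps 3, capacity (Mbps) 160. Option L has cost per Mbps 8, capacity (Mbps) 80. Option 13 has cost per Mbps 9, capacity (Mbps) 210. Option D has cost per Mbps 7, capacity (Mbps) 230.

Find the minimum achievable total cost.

3510

Fill from the cheapest provider first.
Option 9 (3): use full 160 ; 440 Mbps to go.
Option 15 (6): use full 130 ; 310 Mbps to go.
Take 230 from Option D at 7 ; need 80 more.
Take 80 from Option L at 8 ; need 0 more.
Option 13: unused.
Cost = 160×3 + 130×6 + 230×7 + 80×8 = 3510.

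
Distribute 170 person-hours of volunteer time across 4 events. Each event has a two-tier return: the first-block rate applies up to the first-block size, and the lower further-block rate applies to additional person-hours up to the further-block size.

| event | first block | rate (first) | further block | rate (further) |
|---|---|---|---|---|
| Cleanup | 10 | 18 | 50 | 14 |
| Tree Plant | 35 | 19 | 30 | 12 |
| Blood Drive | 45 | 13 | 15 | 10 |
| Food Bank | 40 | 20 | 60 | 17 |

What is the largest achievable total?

3015

Order all 8 blocks by rate: Food Bank/tier1 20 > Tree Plant/tier1 19 > Cleanup/tier1 18 > Food Bank/tier2 17 > Cleanup/tier2 14 > Blood Drive/tier1 13 > Tree Plant/tier2 12 > Blood Drive/tier2 10.
Food Bank/tier1 (20): +40 ; 130 left.
Tree Plant tier1 at 19: fill all 35 ; 95 left.
Fill Cleanup tier1 block (10 at 18) ; 85 left.
Fill Food Bank tier2 block (60 at 17) ; 25 left.
Cleanup/tier2: +25 of 50 at 14; pool empty.
Total = 20×40 + 19×35 + 18×10 + 17×60 + 14×25 = 3015.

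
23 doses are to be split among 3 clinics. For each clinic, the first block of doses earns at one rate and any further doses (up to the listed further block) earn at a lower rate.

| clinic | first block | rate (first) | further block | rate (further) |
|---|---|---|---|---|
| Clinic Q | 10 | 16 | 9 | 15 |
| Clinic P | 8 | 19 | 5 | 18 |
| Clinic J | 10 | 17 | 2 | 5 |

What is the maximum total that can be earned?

Treat each block as its own option and order by rate: Clinic P/T1 19 > Clinic P/T2 18 > Clinic J/T1 17 > Clinic Q/T1 16 > Clinic Q/T2 15 > Clinic J/T2 5.
Clinic P T1 at 19: fill all 8 ; 15 left.
Clinic P T2 at 18: fill all 5 ; 10 left.
Clinic J/T1 (17): +10 ; 0 left.
Total = 19×8 + 18×5 + 17×10 = 412.

412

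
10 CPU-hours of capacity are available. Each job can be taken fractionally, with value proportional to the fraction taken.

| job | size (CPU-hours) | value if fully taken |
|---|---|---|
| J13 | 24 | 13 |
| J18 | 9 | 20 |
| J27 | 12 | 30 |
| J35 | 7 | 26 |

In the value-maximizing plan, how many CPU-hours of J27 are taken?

Best value per unit of size first: J35 26/7≈3.71, J27 30/12≈2.5, J18 20/9≈2.22, J13 13/24≈0.542.
Take all of J35 (7 CPU-hours, value 26) — 3 CPU-hours left.
Only 3 CPU-hours remain; take 3/12 of J27 for value 30×3/12 = 7.5.

3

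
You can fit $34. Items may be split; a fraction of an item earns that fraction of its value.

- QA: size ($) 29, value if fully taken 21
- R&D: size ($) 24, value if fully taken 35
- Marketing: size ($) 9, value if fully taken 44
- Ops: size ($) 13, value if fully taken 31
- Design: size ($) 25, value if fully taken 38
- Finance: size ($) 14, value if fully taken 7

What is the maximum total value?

93.24

Best value per unit of size first: Marketing 44/9≈4.89, Ops 31/13≈2.38, Design 38/25≈1.52, R&D 35/24≈1.46, QA 21/29≈0.724, Finance 7/14≈0.5.
Marketing: take in full, 9 $ for value 44 → 25 left.
Ops: take in full, 13 $ for value 31 → 12 left.
12 $ left: a 12/25 share of Design gives 38×12/25 = 18.24.
Total value = 93.24.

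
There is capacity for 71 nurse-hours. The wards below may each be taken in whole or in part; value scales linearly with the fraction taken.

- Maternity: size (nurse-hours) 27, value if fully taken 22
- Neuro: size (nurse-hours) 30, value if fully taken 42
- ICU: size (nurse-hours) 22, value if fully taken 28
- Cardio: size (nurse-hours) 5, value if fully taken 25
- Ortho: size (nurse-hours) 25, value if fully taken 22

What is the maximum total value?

107.32

Rank by value-to-size ratio: Cardio 25/5≈5, Neuro 42/30≈1.4, ICU 28/22≈1.27, Ortho 22/25≈0.88, Maternity 22/27≈0.815.
Take all of Cardio (5 nurse-hours, value 25) → 66 nurse-hours left.
Neuro: take in full, 30 nurse-hours for value 42 → 36 left.
Take all of ICU (22 nurse-hours, value 28) → 14 nurse-hours left.
14 nurse-hours left: a 14/25 share of Ortho gives 22×14/25 = 12.32.
Total value = 107.32.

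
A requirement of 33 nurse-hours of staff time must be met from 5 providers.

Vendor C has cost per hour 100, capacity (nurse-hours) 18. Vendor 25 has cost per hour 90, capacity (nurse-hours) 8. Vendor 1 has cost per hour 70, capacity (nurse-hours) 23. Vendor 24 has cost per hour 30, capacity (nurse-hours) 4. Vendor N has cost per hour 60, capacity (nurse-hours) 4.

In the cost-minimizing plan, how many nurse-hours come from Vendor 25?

Use providers in increasing cost order.
Take 4 from Vendor 24 at 30 — need 29 more.
Vendor N at 60: take all 4 nurse-hours — 25 still needed.
Vendor 1 (70): use full 23 — 2 nurse-hours to go.
Vendor 25 (90): take the remaining 2 — done.
Vendor C: unused.

2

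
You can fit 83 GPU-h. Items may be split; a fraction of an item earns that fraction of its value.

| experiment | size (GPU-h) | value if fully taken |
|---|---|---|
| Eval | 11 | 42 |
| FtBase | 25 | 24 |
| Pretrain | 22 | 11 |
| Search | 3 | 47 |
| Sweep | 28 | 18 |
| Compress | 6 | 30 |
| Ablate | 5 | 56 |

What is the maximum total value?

219.5

Sort by value density: Search 47/3≈15.7, Ablate 56/5≈11.2, Compress 30/6≈5, Eval 42/11≈3.82, FtBase 24/25≈0.96, Sweep 18/28≈0.643, Pretrain 11/22≈0.5.
Take all of Search (3 GPU-h, value 47) → 80 GPU-h left.
All 5 GPU-h of Ablate fit (value 56) → 75 remain.
Compress: take in full, 6 GPU-h for value 30 → 69 left.
All 11 GPU-h of Eval fit (value 42) → 58 remain.
All 25 GPU-h of FtBase fit (value 24) → 33 remain.
Take all of Sweep (28 GPU-h, value 18) → 5 GPU-h left.
5 GPU-h left: a 5/22 share of Pretrain gives 11×5/22 = 2.5.
Total value = 219.5.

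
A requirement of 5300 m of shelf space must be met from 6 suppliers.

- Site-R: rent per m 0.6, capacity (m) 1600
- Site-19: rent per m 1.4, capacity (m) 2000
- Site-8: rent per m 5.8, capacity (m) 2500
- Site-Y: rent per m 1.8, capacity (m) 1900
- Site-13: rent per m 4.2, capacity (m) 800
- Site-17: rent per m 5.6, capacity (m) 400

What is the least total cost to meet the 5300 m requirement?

6820

Cheapest first:
Site-R (0.6): use full 1600 ; 3700 m to go.
Site-19 at 1.4: take all 2000 m ; 1700 still needed.
Take 1700 from Site-Y at 1.8 to finish.
Site-13, Site-17, Site-8: unused.
Cost = 1600×0.6 + 2000×1.4 + 1700×1.8 = 6820.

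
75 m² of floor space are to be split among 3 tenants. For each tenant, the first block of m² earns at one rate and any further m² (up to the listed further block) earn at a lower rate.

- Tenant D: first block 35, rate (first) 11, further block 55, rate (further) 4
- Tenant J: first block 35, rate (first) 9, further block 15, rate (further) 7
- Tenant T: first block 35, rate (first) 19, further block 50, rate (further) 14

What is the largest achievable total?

1225

Order all 6 blocks by rate: Tenant T/first 19 > Tenant T/second 14 > Tenant D/first 11 > Tenant J/first 9 > Tenant J/second 7 > Tenant D/second 4.
Fill Tenant T first block (35 at 19) → 40 left.
Tenant T/second: +40 of 50 at 14; pool empty.
Total = 19×35 + 14×40 = 1225.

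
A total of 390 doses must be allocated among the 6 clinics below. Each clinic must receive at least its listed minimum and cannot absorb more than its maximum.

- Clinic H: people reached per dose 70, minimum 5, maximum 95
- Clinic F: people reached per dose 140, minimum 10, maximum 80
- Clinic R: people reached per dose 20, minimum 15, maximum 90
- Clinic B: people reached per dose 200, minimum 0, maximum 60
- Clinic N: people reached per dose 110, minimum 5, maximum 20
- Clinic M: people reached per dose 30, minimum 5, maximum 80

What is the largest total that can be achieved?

35550

Meeting every minimum uses 5+10+15+0+5+5 = 40 doses, leaving 350.
Rank by people reached per dose: Clinic B 200 > Clinic F 140 > Clinic N 110 > Clinic H 70 > Clinic M 30 > Clinic R 20.
Give Clinic B 60 more to hit its cap of 60 → 290 left.
Clinic F takes 70 more to reach its cap of 80 → 220 left.
Give Clinic N 15 more to hit its cap of 20 → 205 left.
Clinic H takes 90 more to reach its cap of 95 → 115 left.
Clinic M: +75 to 80 (cap) → 40 left.
Only 40 left; Clinic R takes them to reach 55.
Total = 70×95 + 140×80 + 20×55 + 200×60 + 110×20 + 30×80 = 35550.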